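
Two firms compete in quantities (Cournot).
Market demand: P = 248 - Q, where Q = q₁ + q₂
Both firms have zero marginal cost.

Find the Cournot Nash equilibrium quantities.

q₁* = q₂* = 82.67; P* = 82.67

Work:
Profit: π_i = P·q_i = (a - q_i - q_j)·q_i
FOC: ∂π_i/∂q_i = a - 2q_i - q_j = 0
Reaction function: q_i = (248 - q_j)/2
Symmetry: q* = 248/3 = 82.67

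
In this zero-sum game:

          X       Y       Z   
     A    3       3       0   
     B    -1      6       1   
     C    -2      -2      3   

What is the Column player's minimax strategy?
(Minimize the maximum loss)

Column should play X or Z (all achieve the minimum), value = 3

Work:
Column player minimizes Row's maximum payoff:
Column X: max payoff to Row = 3
Column Y: max payoff to Row = 6
Column Z: max payoff to Row = 3
Minimum is 3, achieved by columns X, Z (tied).
Each of X or Z is a minimax strategy.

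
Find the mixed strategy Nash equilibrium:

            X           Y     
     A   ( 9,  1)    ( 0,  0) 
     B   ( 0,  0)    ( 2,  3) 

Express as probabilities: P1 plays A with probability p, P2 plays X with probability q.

p = 0.75, q = 0.1818

Work:
Find probabilities that make opponent indifferent:
P2 chooses q to make P1 indifferent between A and B
P1 chooses p to make P2 indifferent between X and Y
Mixed NE: P1 plays (A: 0.75, B: 0.25), P2 plays (X: 0.1818, Y: 0.8182)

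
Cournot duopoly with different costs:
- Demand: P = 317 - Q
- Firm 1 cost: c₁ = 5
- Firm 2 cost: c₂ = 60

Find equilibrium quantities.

q₁* = 122.33, q₂* = 67.33

Work:
Reaction: q₁ = (317 - 5 - q₂)/2
Reaction: q₂ = (317 - 60 - q₁)/2
Solve simultaneously:
q₁* = (317 - 2×5 + 60)/3 = 122.33
q₂* = (317 - 2×60 + 5)/3 = 67.33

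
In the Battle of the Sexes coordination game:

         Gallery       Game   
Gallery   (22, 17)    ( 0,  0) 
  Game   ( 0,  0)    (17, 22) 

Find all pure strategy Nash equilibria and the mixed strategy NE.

Pure NE: (Gallery, Gallery) and (Game, Game); Mixed NE: p = 0.5641, q = 0.4359

Work:
Check pure NE:
(Gallery, Gallery): (22, 17) - no unilateral deviation beneficial
(Game, Game): (17, 22) - no unilateral deviation beneficial
Mixed NE: P1 plays Gallery with p = 0.5641, P2 plays Gallery with q = 0.4359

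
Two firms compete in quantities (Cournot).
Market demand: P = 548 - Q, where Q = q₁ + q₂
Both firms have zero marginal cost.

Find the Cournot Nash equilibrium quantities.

q₁* = q₂* = 182.67; P* = 182.67

Work:
Profit: π_i = P·q_i = (a - q_i - q_j)·q_i
FOC: ∂π_i/∂q_i = a - 2q_i - q_j = 0
Reaction function: q_i = (548 - q_j)/2
Symmetry: q* = 548/3 = 182.67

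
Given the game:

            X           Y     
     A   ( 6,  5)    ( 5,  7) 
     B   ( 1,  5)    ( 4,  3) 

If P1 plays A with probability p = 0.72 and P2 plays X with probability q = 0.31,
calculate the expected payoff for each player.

E[P1] = 4.6828, E[P2] = 5.6072

Work:
E[P1] = p·q·π₁(A,X) + p·(1-q)·π₁(A,Y) + (1-p)·q·π₁(B,X) + (1-p)·(1-q)·π₁(B,Y)
= 0.72·0.31·6 + 0.72·0.69·5 + 0.28·0.31·1 + 0.28·0.69·4
= 4.6828

E[P2] = 5.6072 (similar calculation)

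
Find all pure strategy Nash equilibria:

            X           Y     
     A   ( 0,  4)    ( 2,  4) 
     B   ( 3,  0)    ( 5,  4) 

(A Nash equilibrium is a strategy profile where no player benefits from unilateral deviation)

Nash equilibrium: (B, Y)

Work:
Best responses:
  P1 vs X: payoffs [0, 3] → best response B (payoff 3)
  P1 vs Y: payoffs [2, 5] → best response B (payoff 5)
  P2 vs A: payoffs [4, 4] → best response X/Y (payoff 4)
  P2 vs B: payoffs [0, 4] → best response Y (payoff 4)
Mutual best responses: (B,Y) → Nash equilibria.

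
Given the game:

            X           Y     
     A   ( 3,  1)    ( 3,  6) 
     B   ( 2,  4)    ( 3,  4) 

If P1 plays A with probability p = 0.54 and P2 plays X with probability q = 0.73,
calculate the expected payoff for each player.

E[P1] = 2.6642, E[P2] = 3.109

Work:
E[P1] = p·q·π₁(A,X) + p·(1-q)·π₁(A,Y) + (1-p)·q·π₁(B,X) + (1-p)·(1-q)·π₁(B,Y)
= 0.54·0.73·3 + 0.54·0.27·3 + 0.46·0.73·2 + 0.46·0.27·3
= 2.6642

E[P2] = 3.109 (similar calculation)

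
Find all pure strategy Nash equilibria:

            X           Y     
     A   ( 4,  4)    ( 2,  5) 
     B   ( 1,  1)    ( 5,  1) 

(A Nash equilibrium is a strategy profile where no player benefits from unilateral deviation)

Nash equilibrium: (B, Y)

Work:
Best responses:
  P1 vs X: payoffs [4, 1] → best response A (payoff 4)
  P1 vs Y: payoffs [2, 5] → best response B (payoff 5)
  P2 vs A: payoffs [4, 5] → best response Y (payoff 5)
  P2 vs B: payoffs [1, 1] → best response X/Y (payoff 1)
Mutual best responses: (B,Y) → Nash equilibria.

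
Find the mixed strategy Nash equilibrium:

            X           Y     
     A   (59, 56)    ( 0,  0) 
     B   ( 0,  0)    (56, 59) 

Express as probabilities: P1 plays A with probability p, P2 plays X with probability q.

p = 0.513, q = 0.487

Work:
Find probabilities that make opponent indifferent:
P2 chooses q to make P1 indifferent between A and B
P1 chooses p to make P2 indifferent between X and Y
Mixed NE: P1 plays (A: 0.513, B: 0.487), P2 plays (X: 0.487, Y: 0.513)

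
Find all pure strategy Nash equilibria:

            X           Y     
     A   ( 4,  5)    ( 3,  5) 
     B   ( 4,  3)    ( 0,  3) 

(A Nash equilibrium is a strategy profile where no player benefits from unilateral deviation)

Nash equilibrium: (A, X), (A, Y), (B, X)

Work:
Best responses:
  P1 vs X: payoffs [4, 4] → best response A/B (payoff 4)
  P1 vs Y: payoffs [3, 0] → best response A (payoff 3)
  P2 vs A: payoffs [5, 5] → best response X/Y (payoff 5)
  P2 vs B: payoffs [3, 3] → best response X/Y (payoff 3)
Mutual best responses: (A,X), (A,Y), (B,X) → Nash equilibria.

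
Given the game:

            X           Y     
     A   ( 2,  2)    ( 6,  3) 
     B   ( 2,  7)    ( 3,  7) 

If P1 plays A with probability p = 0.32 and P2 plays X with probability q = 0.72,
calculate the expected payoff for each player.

E[P1] = 2.5488, E[P2] = 5.4896

Work:
E[P1] = p·q·π₁(A,X) + p·(1-q)·π₁(A,Y) + (1-p)·q·π₁(B,X) + (1-p)·(1-q)·π₁(B,Y)
= 0.32·0.72·2 + 0.32·0.28·6 + 0.68·0.72·2 + 0.68·0.28·3
= 2.5488

E[P2] = 5.4896 (similar calculation)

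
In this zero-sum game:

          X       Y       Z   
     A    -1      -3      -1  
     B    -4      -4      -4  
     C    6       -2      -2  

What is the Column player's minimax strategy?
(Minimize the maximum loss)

Column should play Y, value = -2

Work:
Column player minimizes Row's maximum payoff:
Column X: max payoff to Row = 6
Column Y: max payoff to Row = -2
Column Z: max payoff to Row = -1
Minimum is -2, achieved by column Y.
Minimax strategy: Y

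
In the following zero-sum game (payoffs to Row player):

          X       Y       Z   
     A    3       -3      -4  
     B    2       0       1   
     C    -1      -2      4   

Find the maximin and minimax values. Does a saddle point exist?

Maximin = 0, Minimax = 0, Saddle: True

Work:
Row minimums: [-4, 0, -2] → maximin = 0
Column maximums: [3, 0, 4] → minimax = 0
Saddle point exists! Game value = 0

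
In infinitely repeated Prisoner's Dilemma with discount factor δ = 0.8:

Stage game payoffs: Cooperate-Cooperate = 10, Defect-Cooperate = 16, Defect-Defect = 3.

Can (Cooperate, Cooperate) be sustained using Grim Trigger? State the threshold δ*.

δ* = 0.4615; since δ = 0.8 ≥ 0.4615, cooperation can be sustained

Work:
For Grim Trigger:
Cooperate forever: 10/(1-δ)
Defect then punished: 16 + 3·δ/(1-δ)
Need: 10/(1-δ) ≥ 16 + 3·δ/(1-δ)
Solving: δ ≥ (T-R)/(T-P) = (16-10)/(16-3) = 0.4615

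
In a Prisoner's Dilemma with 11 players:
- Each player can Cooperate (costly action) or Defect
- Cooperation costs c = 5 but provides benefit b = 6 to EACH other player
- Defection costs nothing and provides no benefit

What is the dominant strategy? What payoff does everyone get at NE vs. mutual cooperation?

Dominant: Defect; NE payoff = 0; Coop payoff = 55

Work:
Defect dominates (saves cost c = 5, benefit to others is external)
NE: All defect → everyone gets 0
If all cooperate: each receives (10)×6 - 5 = 55
Social dilemma: 55 > 0 but NE gives 0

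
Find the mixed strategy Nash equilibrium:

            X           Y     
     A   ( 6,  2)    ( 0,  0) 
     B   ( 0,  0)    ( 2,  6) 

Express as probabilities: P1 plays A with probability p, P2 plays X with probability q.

p = 0.75, q = 0.25

Work:
Find probabilities that make opponent indifferent:
P2 chooses q to make P1 indifferent between A and B
P1 chooses p to make P2 indifferent between X and Y
Mixed NE: P1 plays (A: 0.75, B: 0.25), P2 plays (X: 0.25, Y: 0.75)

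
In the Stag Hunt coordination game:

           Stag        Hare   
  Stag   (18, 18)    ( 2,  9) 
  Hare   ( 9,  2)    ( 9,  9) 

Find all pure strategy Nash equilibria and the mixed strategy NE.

Pure NE: (Stag, Stag) and (Hare, Hare); Mixed NE: p = 0.4375, q = 0.4375

Work:
Check pure NE:
(Stag, Stag): (18, 18) - no unilateral deviation beneficial
(Hare, Hare): (9, 9) - no unilateral deviation beneficial
Mixed NE: P1 plays Stag with p = 0.4375, P2 plays Stag with q = 0.4375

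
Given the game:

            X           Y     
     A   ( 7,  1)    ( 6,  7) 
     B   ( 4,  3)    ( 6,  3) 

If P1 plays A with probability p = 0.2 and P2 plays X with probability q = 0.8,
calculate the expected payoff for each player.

E[P1] = 4.88, E[P2] = 2.84

Work:
E[P1] = p·q·π₁(A,X) + p·(1-q)·π₁(A,Y) + (1-p)·q·π₁(B,X) + (1-p)·(1-q)·π₁(B,Y)
= 0.2·0.8·7 + 0.2·0.2·6 + 0.8·0.8·4 + 0.8·0.2·6
= 4.88

E[P2] = 2.84 (similar calculation)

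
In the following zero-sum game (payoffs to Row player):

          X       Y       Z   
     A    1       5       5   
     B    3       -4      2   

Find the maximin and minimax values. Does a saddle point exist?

Maximin = 1, Minimax = 3, Saddle: False

Work:
Row minimums: [1, -4] → maximin = 1
Column maximums: [3, 5, 5] → minimax = 3
No saddle point (maximin ≠ minimax). Mixed strategy needed.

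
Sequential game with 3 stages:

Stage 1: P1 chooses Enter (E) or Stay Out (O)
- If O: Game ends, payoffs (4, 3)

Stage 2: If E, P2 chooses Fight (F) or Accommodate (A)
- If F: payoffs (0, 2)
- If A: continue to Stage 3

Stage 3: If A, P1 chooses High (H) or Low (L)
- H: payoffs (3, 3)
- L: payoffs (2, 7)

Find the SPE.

SPE: (O, A, H); Outcome (4, 3)

Work:
Stage 3: P1 chooses H (3 vs 2)
Stage 2: P2: F->2, A->3 (anticipating H). Choose A
Stage 1: P1: O->4, E->3 (anticipating A, H). Choose O
SPE path: O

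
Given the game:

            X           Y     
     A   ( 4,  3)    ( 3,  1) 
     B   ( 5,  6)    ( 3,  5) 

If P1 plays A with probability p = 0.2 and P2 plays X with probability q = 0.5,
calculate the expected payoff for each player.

E[P1] = 3.9, E[P2] = 4.8

Work:
E[P1] = p·q·π₁(A,X) + p·(1-q)·π₁(A,Y) + (1-p)·q·π₁(B,X) + (1-p)·(1-q)·π₁(B,Y)
= 0.2·0.5·4 + 0.2·0.5·3 + 0.8·0.5·5 + 0.8·0.5·3
= 3.9

E[P2] = 4.8 (similar calculation)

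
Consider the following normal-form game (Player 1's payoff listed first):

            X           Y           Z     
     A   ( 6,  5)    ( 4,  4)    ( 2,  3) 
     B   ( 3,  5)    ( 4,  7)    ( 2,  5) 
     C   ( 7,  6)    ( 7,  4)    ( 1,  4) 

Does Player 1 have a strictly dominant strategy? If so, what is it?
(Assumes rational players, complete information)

No strictly dominant strategy exists for Player 1

Work:
A strategy strictly dominates another if it gives a strictly higher payoff against every opponent action. Compare each pair of P1's strategies column-by-column:
  A vs B: [6 vs 3, 4 vs 4, 2 vs 2] → A does not strictly dominate B (column Y: 4 ≤ 4)
  A vs C: [6 vs 7, 4 vs 7, 2 vs 1] → A does not strictly dominate C (column X: 6 ≤ 7)
  B vs A: [3 vs 6, 4 vs 4, 2 vs 2] → B does not strictly dominate A (column X: 3 ≤ 6)
  B vs C: [3 vs 7, 4 vs 7, 2 vs 1] → B does not strictly dominate C (column X: 3 ≤ 7)
  C vs A: [7 vs 6, 7 vs 4, 1 vs 2] → C does not strictly dominate A (column Z: 1 ≤ 2)
  C vs B: [7 vs 3, 7 vs 4, 1 vs 2] → C does not strictly dominate B (column Z: 1 ≤ 2)
No single strategy strictly dominates all others → no strictly dominant strategy.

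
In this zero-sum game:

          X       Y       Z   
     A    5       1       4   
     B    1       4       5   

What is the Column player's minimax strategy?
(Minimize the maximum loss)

Column should play Y, value = 4

Work:
Column player minimizes Row's maximum payoff:
Column X: max payoff to Row = 5
Column Y: max payoff to Row = 4
Column Z: max payoff to Row = 5
Minimum is 4, achieved by column Y.
Minimax strategy: Y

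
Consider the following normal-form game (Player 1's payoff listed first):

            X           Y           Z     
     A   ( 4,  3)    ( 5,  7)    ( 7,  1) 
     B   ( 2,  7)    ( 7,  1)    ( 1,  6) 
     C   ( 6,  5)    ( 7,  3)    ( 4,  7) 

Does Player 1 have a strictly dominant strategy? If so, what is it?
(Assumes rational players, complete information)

No strictly dominant strategy exists for Player 1

Work:
A strategy strictly dominates another if it gives a strictly higher payoff against every opponent action. Compare each pair of P1's strategies column-by-column:
  A vs B: [4 vs 2, 5 vs 7, 7 vs 1] → A does not strictly dominate B (column Y: 5 ≤ 7)
  A vs C: [4 vs 6, 5 vs 7, 7 vs 4] → A does not strictly dominate C (column X: 4 ≤ 6)
  B vs A: [2 vs 4, 7 vs 5, 1 vs 7] → B does not strictly dominate A (column X: 2 ≤ 4)
  B vs C: [2 vs 6, 7 vs 7, 1 vs 4] → B does not strictly dominate C (column X: 2 ≤ 6)
  C vs A: [6 vs 4, 7 vs 5, 4 vs 7] → C does not strictly dominate A (column Z: 4 ≤ 7)
  C vs B: [6 vs 2, 7 vs 7, 4 vs 1] → C does not strictly dominate B (column Y: 7 ≤ 7)
No single strategy strictly dominates all others → no strictly dominant strategy.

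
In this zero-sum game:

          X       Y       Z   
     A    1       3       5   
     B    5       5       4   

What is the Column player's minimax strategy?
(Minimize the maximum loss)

Column should play X or Y or Z (all achieve the minimum), value = 5

Work:
Column player minimizes Row's maximum payoff:
Column X: max payoff to Row = 5
Column Y: max payoff to Row = 5
Column Z: max payoff to Row = 5
Minimum is 5, achieved by columns X, Y, Z (tied).
Each of X or Y or Z is a minimax strategy.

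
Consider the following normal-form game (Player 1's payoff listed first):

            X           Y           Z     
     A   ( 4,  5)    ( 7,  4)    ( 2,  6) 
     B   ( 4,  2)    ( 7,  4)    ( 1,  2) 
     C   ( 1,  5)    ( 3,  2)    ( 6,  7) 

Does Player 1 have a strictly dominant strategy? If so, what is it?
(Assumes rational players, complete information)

No strictly dominant strategy exists for Player 1

Work:
A strategy strictly dominates another if it gives a strictly higher payoff against every opponent action. Compare each pair of P1's strategies column-by-column:
  A vs B: [4 vs 4, 7 vs 7, 2 vs 1] → A does not strictly dominate B (column X: 4 ≤ 4)
  A vs C: [4 vs 1, 7 vs 3, 2 vs 6] → A does not strictly dominate C (column Z: 2 ≤ 6)
  B vs A: [4 vs 4, 7 vs 7, 1 vs 2] → B does not strictly dominate A (column X: 4 ≤ 4)
  B vs C: [4 vs 1, 7 vs 3, 1 vs 6] → B does not strictly dominate C (column Z: 1 ≤ 6)
  C vs A: [1 vs 4, 3 vs 7, 6 vs 2] → C does not strictly dominate A (column X: 1 ≤ 4)
  C vs B: [1 vs 4, 3 vs 7, 6 vs 1] → C does not strictly dominate B (column X: 1 ≤ 4)
No single strategy strictly dominates all others → no strictly dominant strategy.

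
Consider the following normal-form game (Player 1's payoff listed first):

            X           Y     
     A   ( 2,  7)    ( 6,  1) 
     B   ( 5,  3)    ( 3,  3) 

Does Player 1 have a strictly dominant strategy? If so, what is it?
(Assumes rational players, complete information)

No strictly dominant strategy exists for Player 1

Work:
A strategy strictly dominates another if it gives a strictly higher payoff against every opponent action. Compare each pair of P1's strategies column-by-column:
  A vs B: [2 vs 5, 6 vs 3] → A does not strictly dominate B (column X: 2 ≤ 5)
  B vs A: [5 vs 2, 3 vs 6] → B does not strictly dominate A (column Y: 3 ≤ 6)
No single strategy strictly dominates all others → no strictly dominant strategy.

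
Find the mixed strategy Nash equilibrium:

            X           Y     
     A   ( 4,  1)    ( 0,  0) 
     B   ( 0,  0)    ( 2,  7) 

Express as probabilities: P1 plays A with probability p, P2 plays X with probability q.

p = 0.875, q = 0.3333

Work:
Find probabilities that make opponent indifferent:
P2 chooses q to make P1 indifferent between A and B
P1 chooses p to make P2 indifferent between X and Y
Mixed NE: P1 plays (A: 0.875, B: 0.125), P2 plays (X: 0.3333, Y: 0.6667)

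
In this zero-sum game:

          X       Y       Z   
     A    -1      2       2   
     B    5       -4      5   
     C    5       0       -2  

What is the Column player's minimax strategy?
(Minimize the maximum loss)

Column should play Y, value = 2

Work:
Column player minimizes Row's maximum payoff:
Column X: max payoff to Row = 5
Column Y: max payoff to Row = 2
Column Z: max payoff to Row = 5
Minimum is 2, achieved by column Y.
Minimax strategy: Y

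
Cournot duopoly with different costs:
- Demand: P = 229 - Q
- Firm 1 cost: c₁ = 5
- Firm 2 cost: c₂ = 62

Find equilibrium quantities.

q₁* = 93.67, q₂* = 36.67

Work:
Reaction: q₁ = (229 - 5 - q₂)/2
Reaction: q₂ = (229 - 62 - q₁)/2
Solve simultaneously:
q₁* = (229 - 2×5 + 62)/3 = 93.67
q₂* = (229 - 2×62 + 5)/3 = 36.67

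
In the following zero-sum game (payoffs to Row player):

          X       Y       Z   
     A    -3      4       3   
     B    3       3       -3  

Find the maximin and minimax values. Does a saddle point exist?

Maximin = -3, Minimax = 3, Saddle: False

Work:
Row minimums: [-3, -3] → maximin = -3
Column maximums: [3, 4, 3] → minimax = 3
No saddle point (maximin ≠ minimax). Mixed strategy needed.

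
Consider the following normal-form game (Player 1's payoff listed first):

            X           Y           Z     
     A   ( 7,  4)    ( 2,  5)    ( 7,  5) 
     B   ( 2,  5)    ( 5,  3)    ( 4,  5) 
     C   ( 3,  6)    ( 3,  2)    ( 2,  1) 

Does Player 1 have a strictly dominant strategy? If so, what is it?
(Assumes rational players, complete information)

No strictly dominant strategy exists for Player 1

Work:
A strategy strictly dominates another if it gives a strictly higher payoff against every opponent action. Compare each pair of P1's strategies column-by-column:
  A vs B: [7 vs 2, 2 vs 5, 7 vs 4] → A does not strictly dominate B (column Y: 2 ≤ 5)
  A vs C: [7 vs 3, 2 vs 3, 7 vs 2] → A does not strictly dominate C (column Y: 2 ≤ 3)
  B vs A: [2 vs 7, 5 vs 2, 4 vs 7] → B does not strictly dominate A (column X: 2 ≤ 7)
  B vs C: [2 vs 3, 5 vs 3, 4 vs 2] → B does not strictly dominate C (column X: 2 ≤ 3)
  C vs A: [3 vs 7, 3 vs 2, 2 vs 7] → C does not strictly dominate A (column X: 3 ≤ 7)
  C vs B: [3 vs 2, 3 vs 5, 2 vs 4] → C does not strictly dominate B (column Y: 3 ≤ 5)
No single strategy strictly dominates all others → no strictly dominant strategy.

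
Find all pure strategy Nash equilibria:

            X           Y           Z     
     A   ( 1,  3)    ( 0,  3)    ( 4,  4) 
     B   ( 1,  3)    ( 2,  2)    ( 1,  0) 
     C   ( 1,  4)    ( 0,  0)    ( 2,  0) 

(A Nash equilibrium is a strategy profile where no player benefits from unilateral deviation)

Nash equilibrium: (A, Z), (B, X), (C, X)

Work:
Best responses:
  P1 vs X: payoffs [1, 1, 1] → best response A/B/C (payoff 1)
  P1 vs Y: payoffs [0, 2, 0] → best response B (payoff 2)
  P1 vs Z: payoffs [4, 1, 2] → best response A (payoff 4)
  P2 vs A: payoffs [3, 3, 4] → best response Z (payoff 4)
  P2 vs B: payoffs [3, 2, 0] → best response X (payoff 3)
  P2 vs C: payoffs [4, 0, 0] → best response X (payoff 4)
Mutual best responses: (A,Z), (B,X), (C,X) → Nash equilibria.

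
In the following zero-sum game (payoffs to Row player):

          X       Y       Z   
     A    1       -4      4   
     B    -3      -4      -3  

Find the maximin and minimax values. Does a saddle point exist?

Maximin = -4, Minimax = -4, Saddle: True

Work:
Row minimums: [-4, -4] → maximin = -4
Column maximums: [1, -4, 4] → minimax = -4
Saddle point exists! Game value = -4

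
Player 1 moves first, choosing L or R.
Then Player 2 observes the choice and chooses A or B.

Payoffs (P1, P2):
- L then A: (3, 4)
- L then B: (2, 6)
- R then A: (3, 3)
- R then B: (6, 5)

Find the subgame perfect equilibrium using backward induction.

P1 plays R, P2 plays B after L and B after R; Payoff (6, 5)

Work:
Backward induction:
After L: P2 chooses B → P1 gets 2
After R: P2 chooses B → P1 gets 6
P1 chooses R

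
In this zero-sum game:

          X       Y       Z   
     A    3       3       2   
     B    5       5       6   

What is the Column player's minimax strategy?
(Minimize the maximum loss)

Column should play X or Y (all achieve the minimum), value = 5

Work:
Column player minimizes Row's maximum payoff:
Column X: max payoff to Row = 5
Column Y: max payoff to Row = 5
Column Z: max payoff to Row = 6
Minimum is 5, achieved by columns X, Y (tied).
Each of X or Y is a minimax strategy.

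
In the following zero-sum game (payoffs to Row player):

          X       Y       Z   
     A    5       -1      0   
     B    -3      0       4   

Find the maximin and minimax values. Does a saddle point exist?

Maximin = -1, Minimax = 0, Saddle: False

Work:
Row minimums: [-1, -3] → maximin = -1
Column maximums: [5, 0, 4] → minimax = 0
No saddle point (maximin ≠ minimax). Mixed strategy needed.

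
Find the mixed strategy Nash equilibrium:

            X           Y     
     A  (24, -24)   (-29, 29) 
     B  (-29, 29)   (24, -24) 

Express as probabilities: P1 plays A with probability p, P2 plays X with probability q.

p = 0.5, q = 0.5

Work:
Find probabilities that make opponent indifferent:
P2 chooses q to make P1 indifferent between A and B
P1 chooses p to make P2 indifferent between X and Y
Mixed NE: P1 plays (A: 0.5, B: 0.5), P2 plays (X: 0.5, Y: 0.5)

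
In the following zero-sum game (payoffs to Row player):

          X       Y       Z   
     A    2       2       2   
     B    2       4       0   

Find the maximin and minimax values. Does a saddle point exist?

Maximin = 2, Minimax = 2, Saddle: True

Work:
Row minimums: [2, 0] → maximin = 2
Column maximums: [2, 4, 2] → minimax = 2
Saddle point exists! Game value = 2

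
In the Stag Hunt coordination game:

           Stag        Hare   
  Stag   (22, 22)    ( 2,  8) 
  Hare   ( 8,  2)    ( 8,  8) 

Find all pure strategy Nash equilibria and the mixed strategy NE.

Pure NE: (Stag, Stag) and (Hare, Hare); Mixed NE: p = 0.3, q = 0.3

Work:
Check pure NE:
(Stag, Stag): (22, 22) - no unilateral deviation beneficial
(Hare, Hare): (8, 8) - no unilateral deviation beneficial
Mixed NE: P1 plays Stag with p = 0.3, P2 plays Stag with q = 0.3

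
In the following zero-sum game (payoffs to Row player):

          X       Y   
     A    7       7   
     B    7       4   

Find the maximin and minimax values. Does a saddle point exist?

Maximin = 7, Minimax = 7, Saddle: True

Work:
Row minimums: [7, 4] → maximin = 7
Column maximums: [7, 7] → minimax = 7
Saddle point exists! Game value = 7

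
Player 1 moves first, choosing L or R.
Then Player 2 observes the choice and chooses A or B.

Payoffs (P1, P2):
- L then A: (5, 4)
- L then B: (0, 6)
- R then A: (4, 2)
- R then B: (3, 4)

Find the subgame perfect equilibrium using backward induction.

P1 plays R, P2 plays B after L and B after R; Payoff (3, 4)

Work:
Backward induction:
After L: P2 chooses B → P1 gets 0
After R: P2 chooses B → P1 gets 3
P1 chooses R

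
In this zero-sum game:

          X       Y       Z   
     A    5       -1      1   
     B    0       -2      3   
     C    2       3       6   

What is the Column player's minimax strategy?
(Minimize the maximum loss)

Column should play Y, value = 3

Work:
Column player minimizes Row's maximum payoff:
Column X: max payoff to Row = 5
Column Y: max payoff to Row = 3
Column Z: max payoff to Row = 6
Minimum is 3, achieved by column Y.
Minimax strategy: Y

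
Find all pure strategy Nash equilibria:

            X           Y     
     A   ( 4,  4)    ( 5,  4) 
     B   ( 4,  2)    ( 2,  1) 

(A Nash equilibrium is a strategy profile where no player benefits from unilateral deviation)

Nash equilibrium: (A, X), (A, Y), (B, X)

Work:
Best responses:
  P1 vs X: payoffs [4, 4] → best response A/B (payoff 4)
  P1 vs Y: payoffs [5, 2] → best response A (payoff 5)
  P2 vs A: payoffs [4, 4] → best response X/Y (payoff 4)
  P2 vs B: payoffs [2, 1] → best response X (payoff 2)
Mutual best responses: (A,X), (A,Y), (B,X) → Nash equilibria.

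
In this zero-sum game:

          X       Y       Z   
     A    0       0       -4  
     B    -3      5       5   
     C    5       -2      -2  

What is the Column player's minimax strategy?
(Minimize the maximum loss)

Column should play X or Y or Z (all achieve the minimum), value = 5

Work:
Column player minimizes Row's maximum payoff:
Column X: max payoff to Row = 5
Column Y: max payoff to Row = 5
Column Z: max payoff to Row = 5
Minimum is 5, achieved by columns X, Y, Z (tied).
Each of X or Y or Z is a minimax strategy.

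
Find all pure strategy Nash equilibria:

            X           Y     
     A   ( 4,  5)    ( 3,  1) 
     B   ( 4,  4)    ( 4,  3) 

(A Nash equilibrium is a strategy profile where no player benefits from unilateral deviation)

Nash equilibrium: (A, X), (B, X)

Work:
Best responses:
  P1 vs X: payoffs [4, 4] → best response A/B (payoff 4)
  P1 vs Y: payoffs [3, 4] → best response B (payoff 4)
  P2 vs A: payoffs [5, 1] → best response X (payoff 5)
  P2 vs B: payoffs [4, 3] → best response X (payoff 4)
Mutual best responses: (A,X), (B,X) → Nash equilibria.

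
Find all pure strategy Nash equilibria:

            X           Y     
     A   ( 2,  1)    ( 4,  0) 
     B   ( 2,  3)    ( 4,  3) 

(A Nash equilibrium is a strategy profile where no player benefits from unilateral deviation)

Nash equilibrium: (A, X), (B, X), (B, Y)

Work:
Best responses:
  P1 vs X: payoffs [2, 2] → best response A/B (payoff 2)
  P1 vs Y: payoffs [4, 4] → best response A/B (payoff 4)
  P2 vs A: payoffs [1, 0] → best response X (payoff 1)
  P2 vs B: payoffs [3, 3] → best response X/Y (payoff 3)
Mutual best responses: (A,X), (B,X), (B,Y) → Nash equilibria.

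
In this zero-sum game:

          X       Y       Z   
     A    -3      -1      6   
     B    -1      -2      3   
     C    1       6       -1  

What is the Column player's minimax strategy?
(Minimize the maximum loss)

Column should play X, value = 1

Work:
Column player minimizes Row's maximum payoff:
Column X: max payoff to Row = 1
Column Y: max payoff to Row = 6
Column Z: max payoff to Row = 6
Minimum is 1, achieved by column X.
Minimax strategy: X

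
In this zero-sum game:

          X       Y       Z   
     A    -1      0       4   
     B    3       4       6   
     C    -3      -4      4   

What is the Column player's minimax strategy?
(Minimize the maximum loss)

Column should play X, value = 3

Work:
Column player minimizes Row's maximum payoff:
Column X: max payoff to Row = 3
Column Y: max payoff to Row = 4
Column Z: max payoff to Row = 6
Minimum is 3, achieved by column X.
Minimax strategy: X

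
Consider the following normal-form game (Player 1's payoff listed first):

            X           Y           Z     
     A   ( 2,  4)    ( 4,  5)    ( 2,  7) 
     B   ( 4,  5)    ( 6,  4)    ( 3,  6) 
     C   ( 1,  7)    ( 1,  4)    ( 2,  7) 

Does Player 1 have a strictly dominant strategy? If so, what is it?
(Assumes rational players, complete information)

Yes, Player 1's strictly dominant strategy is B

Work:
A strategy strictly dominates another if it gives a strictly higher payoff against every opponent action. Compare each pair of P1's strategies column-by-column:
  A vs B: [2 vs 4, 4 vs 6, 2 vs 3] → A does not strictly dominate B (column X: 2 ≤ 4)
  A vs C: [2 vs 1, 4 vs 1, 2 vs 2] → A does not strictly dominate C (column Z: 2 ≤ 2)
  B vs A: [4 vs 2, 6 vs 4, 3 vs 2] → B strictly dominates A
  B vs C: [4 vs 1, 6 vs 1, 3 vs 2] → B strictly dominates C
  C vs A: [1 vs 2, 1 vs 4, 2 vs 2] → C does not strictly dominate A (column X: 1 ≤ 2)
  C vs B: [1 vs 4, 1 vs 6, 2 vs 3] → C does not strictly dominate B (column X: 1 ≤ 4)
B strictly dominates every other strategy → strictly dominant.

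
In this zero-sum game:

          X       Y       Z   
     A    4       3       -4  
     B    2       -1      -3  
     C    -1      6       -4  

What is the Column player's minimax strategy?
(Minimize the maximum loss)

Column should play Z, value = -3

Work:
Column player minimizes Row's maximum payoff:
Column X: max payoff to Row = 4
Column Y: max payoff to Row = 6
Column Z: max payoff to Row = -3
Minimum is -3, achieved by column Z.
Minimax strategy: Z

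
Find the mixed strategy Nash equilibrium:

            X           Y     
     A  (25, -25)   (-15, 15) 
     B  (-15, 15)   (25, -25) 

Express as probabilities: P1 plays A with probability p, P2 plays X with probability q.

p = 0.5, q = 0.5

Work:
Find probabilities that make opponent indifferent:
P2 chooses q to make P1 indifferent between A and B
P1 chooses p to make P2 indifferent between X and Y
Mixed NE: P1 plays (A: 0.5, B: 0.5), P2 plays (X: 0.5, Y: 0.5)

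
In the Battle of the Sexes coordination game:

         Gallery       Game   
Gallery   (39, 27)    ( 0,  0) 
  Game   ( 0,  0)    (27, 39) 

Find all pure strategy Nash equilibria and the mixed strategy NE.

Pure NE: (Gallery, Gallery) and (Game, Game); Mixed NE: p = 0.5909, q = 0.4091

Work:
Check pure NE:
(Gallery, Gallery): (39, 27) - no unilateral deviation beneficial
(Game, Game): (27, 39) - no unilateral deviation beneficial
Mixed NE: P1 plays Gallery with p = 0.5909, P2 plays Gallery with q = 0.4091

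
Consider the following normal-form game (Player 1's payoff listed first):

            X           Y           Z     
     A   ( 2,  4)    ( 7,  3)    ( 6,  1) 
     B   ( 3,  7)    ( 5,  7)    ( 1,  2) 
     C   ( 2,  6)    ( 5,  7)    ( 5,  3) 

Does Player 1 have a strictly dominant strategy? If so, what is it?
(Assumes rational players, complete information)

No strictly dominant strategy exists for Player 1

Work:
A strategy strictly dominates another if it gives a strictly higher payoff against every opponent action. Compare each pair of P1's strategies column-by-column:
  A vs B: [2 vs 3, 7 vs 5, 6 vs 1] → A does not strictly dominate B (column X: 2 ≤ 3)
  A vs C: [2 vs 2, 7 vs 5, 6 vs 5] → A does not strictly dominate C (column X: 2 ≤ 2)
  B vs A: [3 vs 2, 5 vs 7, 1 vs 6] → B does not strictly dominate A (column Y: 5 ≤ 7)
  B vs C: [3 vs 2, 5 vs 5, 1 vs 5] → B does not strictly dominate C (column Y: 5 ≤ 5)
  C vs A: [2 vs 2, 5 vs 7, 5 vs 6] → C does not strictly dominate A (column X: 2 ≤ 2)
  C vs B: [2 vs 3, 5 vs 5, 5 vs 1] → C does not strictly dominate B (column X: 2 ≤ 3)
No single strategy strictly dominates all others → no strictly dominant strategy.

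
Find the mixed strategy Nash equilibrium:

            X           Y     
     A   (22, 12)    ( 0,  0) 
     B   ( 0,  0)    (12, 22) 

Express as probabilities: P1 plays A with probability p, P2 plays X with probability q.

p = 0.6471, q = 0.3529

Work:
Find probabilities that make opponent indifferent:
P2 chooses q to make P1 indifferent between A and B
P1 chooses p to make P2 indifferent between X and Y
Mixed NE: P1 plays (A: 0.6471, B: 0.3529), P2 plays (X: 0.3529, Y: 0.6471)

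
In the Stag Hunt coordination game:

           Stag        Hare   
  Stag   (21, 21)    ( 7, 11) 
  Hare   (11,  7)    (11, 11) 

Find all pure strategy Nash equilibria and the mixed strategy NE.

Pure NE: (Stag, Stag) and (Hare, Hare); Mixed NE: p = 0.2857, q = 0.2857

Work:
Check pure NE:
(Stag, Stag): (21, 21) - no unilateral deviation beneficial
(Hare, Hare): (11, 11) - no unilateral deviation beneficial
Mixed NE: P1 plays Stag with p = 0.2857, P2 plays Stag with q = 0.2857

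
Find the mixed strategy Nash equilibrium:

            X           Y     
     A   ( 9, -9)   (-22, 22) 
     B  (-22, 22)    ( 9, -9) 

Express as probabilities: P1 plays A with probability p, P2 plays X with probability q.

p = 0.5, q = 0.5

Work:
Find probabilities that make opponent indifferent:
P2 chooses q to make P1 indifferent between A and B
P1 chooses p to make P2 indifferent between X and Y
Mixed NE: P1 plays (A: 0.5, B: 0.5), P2 plays (X: 0.5, Y: 0.5)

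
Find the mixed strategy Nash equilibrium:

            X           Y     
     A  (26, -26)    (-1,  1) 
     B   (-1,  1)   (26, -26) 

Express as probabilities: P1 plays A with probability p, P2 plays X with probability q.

p = 0.5, q = 0.5

Work:
Find probabilities that make opponent indifferent:
P2 chooses q to make P1 indifferent between A and B
P1 chooses p to make P2 indifferent between X and Y
Mixed NE: P1 plays (A: 0.5, B: 0.5), P2 plays (X: 0.5, Y: 0.5)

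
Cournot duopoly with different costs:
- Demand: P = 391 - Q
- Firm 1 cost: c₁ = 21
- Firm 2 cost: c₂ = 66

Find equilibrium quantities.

q₁* = 138.33, q₂* = 93.33

Work:
Reaction: q₁ = (391 - 21 - q₂)/2
Reaction: q₂ = (391 - 66 - q₁)/2
Solve simultaneously:
q₁* = (391 - 2×21 + 66)/3 = 138.33
q₂* = (391 - 2×66 + 21)/3 = 93.33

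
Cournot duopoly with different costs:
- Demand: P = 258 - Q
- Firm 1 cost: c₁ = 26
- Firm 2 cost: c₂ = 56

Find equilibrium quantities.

q₁* = 87.33, q₂* = 57.33

Work:
Reaction: q₁ = (258 - 26 - q₂)/2
Reaction: q₂ = (258 - 56 - q₁)/2
Solve simultaneously:
q₁* = (258 - 2×26 + 56)/3 = 87.33
q₂* = (258 - 2×56 + 26)/3 = 57.33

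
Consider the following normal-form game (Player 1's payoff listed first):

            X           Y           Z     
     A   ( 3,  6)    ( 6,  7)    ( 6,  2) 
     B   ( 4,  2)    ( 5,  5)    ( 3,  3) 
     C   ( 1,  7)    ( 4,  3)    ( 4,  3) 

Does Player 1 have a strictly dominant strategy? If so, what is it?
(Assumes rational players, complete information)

No strictly dominant strategy exists for Player 1

Work:
A strategy strictly dominates another if it gives a strictly higher payoff against every opponent action. Compare each pair of P1's strategies column-by-column:
  A vs B: [3 vs 4, 6 vs 5, 6 vs 3] → A does not strictly dominate B (column X: 3 ≤ 4)
  A vs C: [3 vs 1, 6 vs 4, 6 vs 4] → A strictly dominates C
  B vs A: [4 vs 3, 5 vs 6, 3 vs 6] → B does not strictly dominate A (column Y: 5 ≤ 6)
  B vs C: [4 vs 1, 5 vs 4, 3 vs 4] → B does not strictly dominate C (column Z: 3 ≤ 4)
  C vs A: [1 vs 3, 4 vs 6, 4 vs 6] → C does not strictly dominate A (column X: 1 ≤ 3)
  C vs B: [1 vs 4, 4 vs 5, 4 vs 3] → C does not strictly dominate B (column X: 1 ≤ 4)
No single strategy strictly dominates all others → no strictly dominant strategy.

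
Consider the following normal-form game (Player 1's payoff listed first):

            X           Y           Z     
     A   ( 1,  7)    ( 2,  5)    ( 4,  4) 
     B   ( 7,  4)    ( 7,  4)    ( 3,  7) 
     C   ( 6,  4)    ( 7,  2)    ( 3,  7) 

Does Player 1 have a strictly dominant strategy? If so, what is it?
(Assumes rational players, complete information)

No strictly dominant strategy exists for Player 1

Work:
A strategy strictly dominates another if it gives a strictly higher payoff against every opponent action. Compare each pair of P1's strategies column-by-column:
  A vs B: [1 vs 7, 2 vs 7, 4 vs 3] → A does not strictly dominate B (column X: 1 ≤ 7)
  A vs C: [1 vs 6, 2 vs 7, 4 vs 3] → A does not strictly dominate C (column X: 1 ≤ 6)
  B vs A: [7 vs 1, 7 vs 2, 3 vs 4] → B does not strictly dominate A (column Z: 3 ≤ 4)
  B vs C: [7 vs 6, 7 vs 7, 3 vs 3] → B does not strictly dominate C (column Y: 7 ≤ 7)
  C vs A: [6 vs 1, 7 vs 2, 3 vs 4] → C does not strictly dominate A (column Z: 3 ≤ 4)
  C vs B: [6 vs 7, 7 vs 7, 3 vs 3] → C does not strictly dominate B (column X: 6 ≤ 7)
No single strategy strictly dominates all others → no strictly dominant strategy.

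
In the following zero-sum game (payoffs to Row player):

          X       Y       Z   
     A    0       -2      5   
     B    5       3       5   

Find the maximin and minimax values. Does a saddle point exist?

Maximin = 3, Minimax = 3, Saddle: True

Work:
Row minimums: [-2, 3] → maximin = 3
Column maximums: [5, 3, 5] → minimax = 3
Saddle point exists! Game value = 3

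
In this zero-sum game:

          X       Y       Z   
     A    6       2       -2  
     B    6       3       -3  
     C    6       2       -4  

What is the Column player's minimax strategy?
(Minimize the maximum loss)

Column should play Z, value = -2

Work:
Column player minimizes Row's maximum payoff:
Column X: max payoff to Row = 6
Column Y: max payoff to Row = 3
Column Z: max payoff to Row = -2
Minimum is -2, achieved by column Z.
Minimax strategy: Z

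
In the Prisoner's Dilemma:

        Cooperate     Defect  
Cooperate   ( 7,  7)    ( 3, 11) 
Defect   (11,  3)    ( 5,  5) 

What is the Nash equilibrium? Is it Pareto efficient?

(Defect, Defect) is NE; not Pareto efficient

Work:
Defect dominates Cooperate for both players:
If P2 cooperates: Defect (11) > Cooperate (7)
If P2 defects: Defect (5) > Cooperate (3)
NE: (Defect, Defect) with payoff (5, 5)
But (Cooperate, Cooperate) = (7, 7) Pareto dominates (5, 5)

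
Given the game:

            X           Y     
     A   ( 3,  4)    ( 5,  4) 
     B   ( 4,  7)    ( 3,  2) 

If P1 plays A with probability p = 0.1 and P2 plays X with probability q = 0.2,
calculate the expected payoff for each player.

E[P1] = 3.34, E[P2] = 3.1

Work:
E[P1] = p·q·π₁(A,X) + p·(1-q)·π₁(A,Y) + (1-p)·q·π₁(B,X) + (1-p)·(1-q)·π₁(B,Y)
= 0.1·0.2·3 + 0.1·0.8·5 + 0.9·0.2·4 + 0.9·0.8·3
= 3.34

E[P2] = 3.1 (similar calculation)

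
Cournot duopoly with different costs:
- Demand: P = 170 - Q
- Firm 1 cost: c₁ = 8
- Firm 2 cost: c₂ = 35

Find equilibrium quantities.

q₁* = 63.0, q₂* = 36.0

Work:
Reaction: q₁ = (170 - 8 - q₂)/2
Reaction: q₂ = (170 - 35 - q₁)/2
Solve simultaneously:
q₁* = (170 - 2×8 + 35)/3 = 63.0
q₂* = (170 - 2×35 + 8)/3 = 36.0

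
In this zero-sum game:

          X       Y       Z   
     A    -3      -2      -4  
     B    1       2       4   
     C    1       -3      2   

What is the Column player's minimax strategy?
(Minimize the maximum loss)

Column should play X, value = 1

Work:
Column player minimizes Row's maximum payoff:
Column X: max payoff to Row = 1
Column Y: max payoff to Row = 2
Column Z: max payoff to Row = 4
Minimum is 1, achieved by column X.
Minimax strategy: X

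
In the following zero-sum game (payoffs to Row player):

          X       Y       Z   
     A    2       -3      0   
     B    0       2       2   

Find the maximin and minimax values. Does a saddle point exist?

Maximin = 0, Minimax = 2, Saddle: False

Work:
Row minimums: [-3, 0] → maximin = 0
Column maximums: [2, 2, 2] → minimax = 2
No saddle point (maximin ≠ minimax). Mixed strategy needed.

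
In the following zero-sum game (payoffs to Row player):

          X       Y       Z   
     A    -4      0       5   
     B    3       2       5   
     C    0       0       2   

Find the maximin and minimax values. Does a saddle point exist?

Maximin = 2, Minimax = 2, Saddle: True

Work:
Row minimums: [-4, 2, 0] → maximin = 2
Column maximums: [3, 2, 5] → minimax = 2
Saddle point exists! Game value = 2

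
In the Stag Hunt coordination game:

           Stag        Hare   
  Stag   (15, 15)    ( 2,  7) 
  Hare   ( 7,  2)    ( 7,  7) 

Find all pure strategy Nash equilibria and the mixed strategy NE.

Pure NE: (Stag, Stag) and (Hare, Hare); Mixed NE: p = 0.3846, q = 0.3846

Work:
Check pure NE:
(Stag, Stag): (15, 15) - no unilateral deviation beneficial
(Hare, Hare): (7, 7) - no unilateral deviation beneficial
Mixed NE: P1 plays Stag with p = 0.3846, P2 plays Stag with q = 0.3846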